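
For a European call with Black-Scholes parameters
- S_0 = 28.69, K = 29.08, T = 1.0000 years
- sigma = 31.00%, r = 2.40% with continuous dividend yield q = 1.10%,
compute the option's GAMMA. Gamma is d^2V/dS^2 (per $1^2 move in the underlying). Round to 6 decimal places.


d1 = 0.1533805720; d2 = -0.1566194280
phi(d1) = 0.3942770938; exp(-qT) = 0.9890602788; exp(-rT) = 0.9762857098
Gamma = exp(-qT) * phi(d1) / (S * sigma * sqrt(T)) = 0.9890602788 * 0.3942770938 / (28.6900 * 0.3100 * 1.0000000000) = 0.043846

Answer: Gamma = 0.043846


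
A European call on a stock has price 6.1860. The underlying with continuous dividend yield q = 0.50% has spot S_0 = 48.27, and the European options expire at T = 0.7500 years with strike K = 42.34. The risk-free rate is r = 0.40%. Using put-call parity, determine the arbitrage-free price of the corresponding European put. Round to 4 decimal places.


Put-call parity: C - P = S_0 * exp(-qT) - K * exp(-rT).
S_0 * exp(-qT) = 48.2700 * 0.99625702 = 48.08932647
K * exp(-rT) = 42.3400 * 0.99700450 = 42.21317034
P = C - S*exp(-qT) + K*exp(-rT)
P = 6.1860 - 48.08932647 + 42.21317034 = 0.3098

Answer: Put price = 0.3098


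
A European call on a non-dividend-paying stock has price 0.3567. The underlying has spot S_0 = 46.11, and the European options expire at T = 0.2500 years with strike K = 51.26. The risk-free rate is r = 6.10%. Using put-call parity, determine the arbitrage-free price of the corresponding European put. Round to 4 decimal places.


Put-call parity: C - P = S_0 * exp(-qT) - K * exp(-rT).
S_0 * exp(-qT) = 46.1100 * 1.00000000 = 46.11000000
K * exp(-rT) = 51.2600 * 0.98486569 = 50.48421539
P = C - S*exp(-qT) + K*exp(-rT)
P = 0.3567 - 46.11000000 + 50.48421539 = 4.7309

Answer: Put price = 4.7309


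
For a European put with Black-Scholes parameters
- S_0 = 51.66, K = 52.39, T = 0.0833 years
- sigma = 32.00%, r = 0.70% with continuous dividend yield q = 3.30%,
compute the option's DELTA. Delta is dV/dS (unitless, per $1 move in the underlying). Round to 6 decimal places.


d1 = -0.1292020380; d2 = -0.2215596040
phi(d1) = 0.3956263331; exp(-qT) = 0.9972548748; exp(-rT) = 0.9994170700
N(-d1) = 0.5514011082
Delta = -exp(-qT) * N(-d1) = -0.9972548748 * 0.5514011082 = -0.549887

Answer: Delta = -0.549887


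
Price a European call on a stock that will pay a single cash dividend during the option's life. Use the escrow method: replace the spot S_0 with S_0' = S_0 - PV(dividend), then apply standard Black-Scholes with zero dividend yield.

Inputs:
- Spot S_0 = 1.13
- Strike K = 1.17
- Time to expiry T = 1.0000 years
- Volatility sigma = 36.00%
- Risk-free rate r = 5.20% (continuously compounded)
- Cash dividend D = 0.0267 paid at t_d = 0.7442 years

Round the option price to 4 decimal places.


PV(D) = D * exp(-r * t_d) = 0.0267 * 0.96204082 = 0.02568649
S_0' = S_0 - PV(D) = 1.1300 - 0.02568649 = 1.10431351
d1 = (ln(S_0'/K) + (r + sigma^2/2)*T) / (sigma*sqrt(T)) = 0.16394482
d2 = d1 - sigma*sqrt(T) = -0.19605518
exp(-rT) = 0.94932887
N(d1) = 0.56511271; N(d2) = 0.42228349
C = S_0' * N(d1) - K * exp(-rT) * N(d2) = 1.10431351 * 0.56511271 - 1.1700 * 0.94932887 * 0.42228349 = 0.1550

Answer: Price = 0.1550


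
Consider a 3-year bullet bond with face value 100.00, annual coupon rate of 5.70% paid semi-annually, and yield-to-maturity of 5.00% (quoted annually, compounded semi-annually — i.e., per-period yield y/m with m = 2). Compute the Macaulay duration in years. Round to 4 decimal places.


Coupon per period c = face * coupon_rate / m = 2.850000
Periods per year m = 2; per-period yield y/m = 0.025000
Number of cashflows N = 6
Cashflows (t years, CF_t, discount factor 1/(1+y/m)^(m*t), PV):
  t = 0.5000: CF_t = 2.850000, DF = 0.975610, PV = 2.780488
  t = 1.0000: CF_t = 2.850000, DF = 0.951814, PV = 2.712671
  t = 1.5000: CF_t = 2.850000, DF = 0.928599, PV = 2.646508
  t = 2.0000: CF_t = 2.850000, DF = 0.905951, PV = 2.581959
  t = 2.5000: CF_t = 2.850000, DF = 0.883854, PV = 2.518985
  t = 3.0000: CF_t = 102.850000, DF = 0.862297, PV = 88.687233
Price P = sum_t PV_t = 101.927844
Macaulay numerator sum_t t * PV_t:
  t * PV_t at t = 0.5000: 1.390244
  t * PV_t at t = 1.0000: 2.712671
  t * PV_t at t = 1.5000: 3.969762
  t * PV_t at t = 2.0000: 5.163919
  t * PV_t at t = 2.5000: 6.297462
  t * PV_t at t = 3.0000: 266.061698
Macaulay duration D = (sum_t t * PV_t) / P = 285.595756 / 101.927844 = 2.801941

Answer: Macaulay duration = 2.8019 years


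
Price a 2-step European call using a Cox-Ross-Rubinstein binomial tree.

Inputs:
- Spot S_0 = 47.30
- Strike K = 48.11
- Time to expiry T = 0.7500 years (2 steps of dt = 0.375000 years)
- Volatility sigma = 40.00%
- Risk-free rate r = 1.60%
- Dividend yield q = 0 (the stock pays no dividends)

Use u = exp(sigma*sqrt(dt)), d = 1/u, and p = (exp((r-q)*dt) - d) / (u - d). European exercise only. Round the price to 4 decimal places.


Answer: Price = V(0,0) = 5.8524

Derivation:
dt = T/N = 0.375000
u = exp(sigma*sqrt(dt)) = 1.277556; d = 1/u = 0.782744
p = (exp((r-q)*dt) - d) / (u - d) = 0.451229
Discount per step: exp(-r*dt) = 0.994018
Stock lattice S(k, i) with i counting down-moves:
  k=0: S(0,0) = 47.3000
  k=1: S(1,0) = 60.4284; S(1,1) = 37.0238
  k=2: S(2,0) = 77.2007; S(2,1) = 47.3000; S(2,2) = 28.9802
Terminal payoffs V(N, i) = max(S_T - K, 0):
  V(2,0) = 29.090678; V(2,1) = 0.000000; V(2,2) = 0.000000
Backward induction: V(k, i) = exp(-r*dt) * [p * V(k+1, i) + (1-p) * V(k+1, i+1)].
  V(1,0) = exp(-r*dt) * [p*29.090678 + (1-p)*0.000000] = 13.048046
  V(1,1) = exp(-r*dt) * [p*0.000000 + (1-p)*0.000000] = 0.000000
  V(0,0) = exp(-r*dt) * [p*13.048046 + (1-p)*0.000000] = 5.852441


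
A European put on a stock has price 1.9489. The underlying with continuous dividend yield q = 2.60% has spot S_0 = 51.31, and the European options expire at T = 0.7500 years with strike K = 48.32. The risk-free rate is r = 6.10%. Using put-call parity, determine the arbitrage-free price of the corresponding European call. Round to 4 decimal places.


Put-call parity: C - P = S_0 * exp(-qT) - K * exp(-rT).
S_0 * exp(-qT) = 51.3100 * 0.98068890 = 50.31914721
K * exp(-rT) = 48.3200 * 0.95528075 = 46.15916596
C = P + S*exp(-qT) - K*exp(-rT)
C = 1.9489 + 50.31914721 - 46.15916596 = 6.1089

Answer: Call price = 6.1089


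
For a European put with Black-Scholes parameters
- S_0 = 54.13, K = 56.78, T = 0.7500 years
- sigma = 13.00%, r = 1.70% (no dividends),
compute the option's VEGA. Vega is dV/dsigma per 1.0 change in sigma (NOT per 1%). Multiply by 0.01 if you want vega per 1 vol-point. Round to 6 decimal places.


Answer: Vega = 18.103367

Derivation:
d1 = -0.2549942096; d2 = -0.3675775121
phi(d1) = 0.3861808265; exp(-qT) = 1.0000000000; exp(-rT) = 0.9873309369
Vega = S * exp(-qT) * phi(d1) * sqrt(T) = 54.1300 * 1.0000000000 * 0.3861808265 * 0.8660254038 = 18.103367


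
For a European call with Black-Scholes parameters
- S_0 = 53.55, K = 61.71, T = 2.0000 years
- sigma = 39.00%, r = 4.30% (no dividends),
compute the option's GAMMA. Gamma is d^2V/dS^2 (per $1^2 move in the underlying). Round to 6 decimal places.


Answer: Gamma = 0.013303

Derivation:
d1 = 0.1745462349; d2 = -0.3769970544
phi(d1) = 0.3929111684; exp(-qT) = 1.0000000000; exp(-rT) = 0.9175942312
Gamma = exp(-qT) * phi(d1) / (S * sigma * sqrt(T)) = 1.0000000000 * 0.3929111684 / (53.5500 * 0.3900 * 1.4142135624) = 0.013303


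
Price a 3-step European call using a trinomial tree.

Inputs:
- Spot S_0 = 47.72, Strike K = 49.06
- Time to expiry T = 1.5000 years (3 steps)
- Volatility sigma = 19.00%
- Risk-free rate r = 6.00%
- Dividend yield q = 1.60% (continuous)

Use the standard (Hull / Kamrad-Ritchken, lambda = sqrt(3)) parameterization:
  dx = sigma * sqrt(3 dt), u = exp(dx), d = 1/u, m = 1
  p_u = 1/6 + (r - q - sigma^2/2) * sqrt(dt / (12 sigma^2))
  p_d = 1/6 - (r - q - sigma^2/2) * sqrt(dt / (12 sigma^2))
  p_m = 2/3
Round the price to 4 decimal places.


Answer: Price = V(0,0) = 4.9863

Derivation:
dt = T/N = 0.500000; dx = sigma*sqrt(3*dt) = 0.232702
u = exp(dx) = 1.262005; d = 1/u = 0.792390
p_u = 0.194546, p_m = 0.666667, p_d = 0.138788
Discount per step: exp(-r*dt) = 0.970446
Stock lattice S(k, j) with j the centered position index:
  k=0: S(0,+0) = 47.7200
  k=1: S(1,-1) = 37.8129; S(1,+0) = 47.7200; S(1,+1) = 60.2229
  k=2: S(2,-2) = 29.9625; S(2,-1) = 37.8129; S(2,+0) = 47.7200; S(2,+1) = 60.2229; S(2,+2) = 76.0015
  k=3: S(3,-3) = 23.7420; S(3,-2) = 29.9625; S(3,-1) = 37.8129; S(3,+0) = 47.7200; S(3,+1) = 60.2229; S(3,+2) = 76.0015; S(3,+3) = 95.9143
Terminal payoffs V(N, j) = max(S_T - K, 0):
  V(3,-3) = 0.000000; V(3,-2) = 0.000000; V(3,-1) = 0.000000; V(3,+0) = 0.000000; V(3,+1) = 11.162867; V(3,+2) = 26.941543; V(3,+3) = 46.854309
Backward induction: V(k, j) = exp(-r*dt) * [p_u * V(k+1, j+1) + p_m * V(k+1, j) + p_d * V(k+1, j-1)]
  V(2,-2) = exp(-r*dt) * [p_u*0.000000 + p_m*0.000000 + p_d*0.000000] = 0.000000
  V(2,-1) = exp(-r*dt) * [p_u*0.000000 + p_m*0.000000 + p_d*0.000000] = 0.000000
  V(2,+0) = exp(-r*dt) * [p_u*11.162867 + p_m*0.000000 + p_d*0.000000] = 2.107505
  V(2,+1) = exp(-r*dt) * [p_u*26.941543 + p_m*11.162867 + p_d*0.000000] = 12.308426
  V(2,+2) = exp(-r*dt) * [p_u*46.854309 + p_m*26.941543 + p_d*11.162867] = 27.779588
  V(1,-1) = exp(-r*dt) * [p_u*2.107505 + p_m*0.000000 + p_d*0.000000] = 0.397889
  V(1,+0) = exp(-r*dt) * [p_u*12.308426 + p_m*2.107505 + p_d*0.000000] = 3.687261
  V(1,+1) = exp(-r*dt) * [p_u*27.779588 + p_m*12.308426 + p_d*2.107505] = 13.491632
  V(0,+0) = exp(-r*dt) * [p_u*13.491632 + p_m*3.687261 + p_d*0.397889] = 4.986280


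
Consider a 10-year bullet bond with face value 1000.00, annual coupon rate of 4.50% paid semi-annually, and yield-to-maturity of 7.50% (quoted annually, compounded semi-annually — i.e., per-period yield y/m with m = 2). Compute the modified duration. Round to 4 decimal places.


Coupon per period c = face * coupon_rate / m = 22.500000
Periods per year m = 2; per-period yield y/m = 0.037500
Number of cashflows N = 20
Cashflows (t years, CF_t, discount factor 1/(1+y/m)^(m*t), PV):
  t = 0.5000: CF_t = 22.500000, DF = 0.963855, PV = 21.686747
  t = 1.0000: CF_t = 22.500000, DF = 0.929017, PV = 20.902889
  t = 1.5000: CF_t = 22.500000, DF = 0.895438, PV = 20.147363
  t = 2.0000: CF_t = 22.500000, DF = 0.863073, PV = 19.419145
  t = 2.5000: CF_t = 22.500000, DF = 0.831878, PV = 18.717248
  t = 3.0000: CF_t = 22.500000, DF = 0.801810, PV = 18.040721
  t = 3.5000: CF_t = 22.500000, DF = 0.772829, PV = 17.388647
  t = 4.0000: CF_t = 22.500000, DF = 0.744895, PV = 16.760141
  t = 4.5000: CF_t = 22.500000, DF = 0.717971, PV = 16.154353
  t = 5.0000: CF_t = 22.500000, DF = 0.692020, PV = 15.570461
  t = 5.5000: CF_t = 22.500000, DF = 0.667008, PV = 15.007673
  t = 6.0000: CF_t = 22.500000, DF = 0.642899, PV = 14.465227
  t = 6.5000: CF_t = 22.500000, DF = 0.619662, PV = 13.942387
  t = 7.0000: CF_t = 22.500000, DF = 0.597264, PV = 13.438446
  t = 7.5000: CF_t = 22.500000, DF = 0.575676, PV = 12.952719
  t = 8.0000: CF_t = 22.500000, DF = 0.554869, PV = 12.484548
  t = 8.5000: CF_t = 22.500000, DF = 0.534813, PV = 12.033300
  t = 9.0000: CF_t = 22.500000, DF = 0.515483, PV = 11.598361
  t = 9.5000: CF_t = 22.500000, DF = 0.496851, PV = 11.179143
  t = 10.0000: CF_t = 1022.500000, DF = 0.478892, PV = 489.667420
Price P = sum_t PV_t = 791.556937
First compute Macaulay numerator sum_t t * PV_t:
  t * PV_t at t = 0.5000: 10.843373
  t * PV_t at t = 1.0000: 20.902889
  t * PV_t at t = 1.5000: 30.221044
  t * PV_t at t = 2.0000: 38.838289
  t * PV_t at t = 2.5000: 46.793120
  t * PV_t at t = 3.0000: 54.122162
  t * PV_t at t = 3.5000: 60.860263
  t * PV_t at t = 4.0000: 67.040565
  t * PV_t at t = 4.5000: 72.694589
  t * PV_t at t = 5.0000: 77.852304
  t * PV_t at t = 5.5000: 82.542202
  t * PV_t at t = 6.0000: 86.791362
  t * PV_t at t = 6.5000: 90.625519
  t * PV_t at t = 7.0000: 94.069120
  t * PV_t at t = 7.5000: 97.145391
  t * PV_t at t = 8.0000: 99.876386
  t * PV_t at t = 8.5000: 102.283046
  t * PV_t at t = 9.0000: 104.385249
  t * PV_t at t = 9.5000: 106.201860
  t * PV_t at t = 10.0000: 4896.674198
Macaulay duration D = 6240.762929 / 791.556937 = 7.884162
Modified duration = D / (1 + y/m) = 7.884162 / (1 + 0.037500) = 7.599192

Answer: Modified duration = 7.5992


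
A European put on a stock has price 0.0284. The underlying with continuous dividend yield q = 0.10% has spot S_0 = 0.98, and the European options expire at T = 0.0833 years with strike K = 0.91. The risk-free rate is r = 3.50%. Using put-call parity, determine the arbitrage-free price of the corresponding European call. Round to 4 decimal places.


Answer: Call price = 0.1010

Derivation:
Put-call parity: C - P = S_0 * exp(-qT) - K * exp(-rT).
S_0 * exp(-qT) = 0.9800 * 0.99991670 = 0.97991837
K * exp(-rT) = 0.9100 * 0.99708875 = 0.90735076
C = P + S*exp(-qT) - K*exp(-rT)
C = 0.0284 + 0.97991837 - 0.90735076 = 0.1010


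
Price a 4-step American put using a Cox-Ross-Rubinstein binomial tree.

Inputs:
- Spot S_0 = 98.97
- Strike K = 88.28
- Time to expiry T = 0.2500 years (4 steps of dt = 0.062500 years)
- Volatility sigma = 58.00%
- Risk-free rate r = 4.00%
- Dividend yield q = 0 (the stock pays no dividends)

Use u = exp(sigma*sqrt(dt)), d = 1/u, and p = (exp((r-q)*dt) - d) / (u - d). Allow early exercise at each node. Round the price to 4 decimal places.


dt = T/N = 0.062500
u = exp(sigma*sqrt(dt)) = 1.156040; d = 1/u = 0.865022
p = (exp((r-q)*dt) - d) / (u - d) = 0.472415
Discount per step: exp(-r*dt) = 0.997503
Stock lattice S(k, i) with i counting down-moves:
  k=0: S(0,0) = 98.9700
  k=1: S(1,0) = 114.4132; S(1,1) = 85.6113
  k=2: S(2,0) = 132.2662; S(2,1) = 98.9700; S(2,2) = 74.0556
  k=3: S(3,0) = 152.9050; S(3,1) = 114.4132; S(3,2) = 85.6113; S(3,3) = 64.0598
  k=4: S(4,0) = 176.7642; S(4,1) = 132.2662; S(4,2) = 98.9700; S(4,3) = 74.0556; S(4,4) = 55.4131
Terminal payoffs V(N, i) = max(K - S_T, 0):
  V(4,0) = 0.000000; V(4,1) = 0.000000; V(4,2) = 0.000000; V(4,3) = 14.224355; V(4,4) = 32.866859
Backward induction: V(k, i) = exp(-r*dt) * [p * V(k+1, i) + (1-p) * V(k+1, i+1)]; then take max(V_cont, immediate exercise) for American.
  V(3,0) = exp(-r*dt) * [p*0.000000 + (1-p)*0.000000] = 0.000000; exercise = 0.000000; V(3,0) = max -> 0.000000
  V(3,1) = exp(-r*dt) * [p*0.000000 + (1-p)*0.000000] = 0.000000; exercise = 0.000000; V(3,1) = max -> 0.000000
  V(3,2) = exp(-r*dt) * [p*0.000000 + (1-p)*14.224355] = 7.485823; exercise = 2.668744; V(3,2) = max -> 7.485823
  V(3,3) = exp(-r*dt) * [p*14.224355 + (1-p)*32.866859] = 23.999792; exercise = 24.220216; V(3,3) = max -> 24.220216
  V(2,0) = exp(-r*dt) * [p*0.000000 + (1-p)*0.000000] = 0.000000; exercise = 0.000000; V(2,0) = max -> 0.000000
  V(2,1) = exp(-r*dt) * [p*0.000000 + (1-p)*7.485823] = 3.939549; exercise = 0.000000; V(2,1) = max -> 3.939549
  V(2,2) = exp(-r*dt) * [p*7.485823 + (1-p)*24.220216] = 16.273907; exercise = 14.224355; V(2,2) = max -> 16.273907
  V(1,0) = exp(-r*dt) * [p*0.000000 + (1-p)*3.939549] = 2.073259; exercise = 0.000000; V(1,0) = max -> 2.073259
  V(1,1) = exp(-r*dt) * [p*3.939549 + (1-p)*16.273907] = 10.420890; exercise = 2.668744; V(1,1) = max -> 10.420890
  V(0,0) = exp(-r*dt) * [p*2.073259 + (1-p)*10.420890] = 6.461173; exercise = 0.000000; V(0,0) = max -> 6.461173

Answer: Price = V(0,0) = 6.4612


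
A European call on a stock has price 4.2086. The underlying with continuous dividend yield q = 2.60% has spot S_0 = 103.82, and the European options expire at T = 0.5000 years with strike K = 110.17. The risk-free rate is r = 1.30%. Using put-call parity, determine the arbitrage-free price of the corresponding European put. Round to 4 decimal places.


Answer: Put price = 11.1857

Derivation:
Put-call parity: C - P = S_0 * exp(-qT) - K * exp(-rT).
S_0 * exp(-qT) = 103.8200 * 0.98708414 = 102.47907490
K * exp(-rT) = 110.1700 * 0.99352108 = 109.45621731
P = C - S*exp(-qT) + K*exp(-rT)
P = 4.2086 - 102.47907490 + 109.45621731 = 11.1857


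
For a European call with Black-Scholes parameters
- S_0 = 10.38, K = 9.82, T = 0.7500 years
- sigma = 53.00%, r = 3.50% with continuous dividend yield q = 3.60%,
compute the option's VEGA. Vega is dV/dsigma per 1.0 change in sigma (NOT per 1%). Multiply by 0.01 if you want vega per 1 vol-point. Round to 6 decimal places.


Answer: Vega = 3.284808

Derivation:
d1 = 0.3486917961; d2 = -0.1103016679
phi(d1) = 0.3754118768; exp(-qT) = 0.9733612415; exp(-rT) = 0.9740915363
Vega = S * exp(-qT) * phi(d1) * sqrt(T) = 10.3800 * 0.9733612415 * 0.3754118768 * 0.8660254038 = 3.284808


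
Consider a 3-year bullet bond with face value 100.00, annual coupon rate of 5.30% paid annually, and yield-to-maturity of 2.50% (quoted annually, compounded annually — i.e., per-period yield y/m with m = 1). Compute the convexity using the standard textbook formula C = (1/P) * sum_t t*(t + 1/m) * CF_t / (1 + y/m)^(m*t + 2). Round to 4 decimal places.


Answer: Convexity = 10.6993

Derivation:
Coupon per period c = face * coupon_rate / m = 5.300000
Periods per year m = 1; per-period yield y/m = 0.025000
Number of cashflows N = 3
Cashflows (t years, CF_t, discount factor 1/(1+y/m)^(m*t), PV):
  t = 1.0000: CF_t = 5.300000, DF = 0.975610, PV = 5.170732
  t = 2.0000: CF_t = 5.300000, DF = 0.951814, PV = 5.044616
  t = 3.0000: CF_t = 105.300000, DF = 0.928599, PV = 97.781518
Price P = sum_t PV_t = 107.996866
Convexity numerator sum_t t*(t + 1/m) * CF_t / (1+y/m)^(m*t + 2):
  t = 1.0000: term = 9.843154
  t = 2.0000: term = 28.809231
  t = 3.0000: term = 1116.838278
Convexity = (1/P) * sum = 1155.490662 / 107.996866 = 10.699298


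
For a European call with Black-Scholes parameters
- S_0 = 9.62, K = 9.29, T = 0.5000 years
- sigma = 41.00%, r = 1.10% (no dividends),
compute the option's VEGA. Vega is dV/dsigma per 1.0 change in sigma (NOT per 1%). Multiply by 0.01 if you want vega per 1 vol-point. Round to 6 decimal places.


Answer: Vega = 2.606246

Derivation:
d1 = 0.2843283675; d2 = -0.0055854128
phi(d1) = 0.3831380758; exp(-qT) = 1.0000000000; exp(-rT) = 0.9945150973
Vega = S * exp(-qT) * phi(d1) * sqrt(T) = 9.6200 * 1.0000000000 * 0.3831380758 * 0.7071067812 = 2.606246


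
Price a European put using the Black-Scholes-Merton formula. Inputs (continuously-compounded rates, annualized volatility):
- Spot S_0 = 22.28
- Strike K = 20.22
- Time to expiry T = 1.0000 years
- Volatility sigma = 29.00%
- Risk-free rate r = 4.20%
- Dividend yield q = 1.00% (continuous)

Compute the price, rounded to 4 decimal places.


d1 = (ln(S/K) + (r - q + 0.5*sigma^2) * T) / (sigma * sqrt(T)) = 0.58988690
d2 = d1 - sigma * sqrt(T) = 0.29988690
exp(-rT) = 0.95886978; exp(-qT) = 0.99004983
P = K * exp(-rT) * N(-d2) - S_0 * exp(-qT) * N(-d1)
N(-d1) = 0.27763324; N(-d2) = 0.38213171
P = 20.2200 * 0.95886978 * 0.38213171 - 22.2800 * 0.99004983 * 0.27763324 = 1.2848

Answer: Price = 1.2848


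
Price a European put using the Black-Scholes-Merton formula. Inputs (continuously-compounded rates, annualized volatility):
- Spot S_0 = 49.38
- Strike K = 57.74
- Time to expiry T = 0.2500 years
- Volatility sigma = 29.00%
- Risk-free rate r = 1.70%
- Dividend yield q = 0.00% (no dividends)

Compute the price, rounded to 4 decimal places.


Answer: Price = 8.6996

Derivation:
d1 = (ln(S/K) + (r - q + 0.5*sigma^2) * T) / (sigma * sqrt(T)) = -0.97684269
d2 = d1 - sigma * sqrt(T) = -1.12184269
exp(-rT) = 0.99575902; exp(-qT) = 1.00000000
P = K * exp(-rT) * N(-d2) - S_0 * exp(-qT) * N(-d1)
N(-d1) = 0.83567648; N(-d2) = 0.86903533
P = 57.7400 * 0.99575902 * 0.86903533 - 49.3800 * 1.00000000 * 0.83567648 = 8.6996


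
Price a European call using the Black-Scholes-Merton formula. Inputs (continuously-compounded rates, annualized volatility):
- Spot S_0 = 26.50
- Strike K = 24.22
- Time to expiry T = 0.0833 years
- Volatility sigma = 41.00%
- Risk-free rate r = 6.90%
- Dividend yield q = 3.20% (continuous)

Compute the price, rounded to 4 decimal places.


d1 = (ln(S/K) + (r - q + 0.5*sigma^2) * T) / (sigma * sqrt(T)) = 0.84548984
d2 = d1 - sigma * sqrt(T) = 0.72715670
exp(-rT) = 0.99426879; exp(-qT) = 0.99733795
C = S_0 * exp(-qT) * N(d1) - K * exp(-rT) * N(d2)
N(d1) = 0.80108130; N(d2) = 0.76643502
C = 26.5000 * 0.99733795 * 0.80108130 - 24.2200 * 0.99426879 * 0.76643502 = 2.7155

Answer: Price = 2.7155


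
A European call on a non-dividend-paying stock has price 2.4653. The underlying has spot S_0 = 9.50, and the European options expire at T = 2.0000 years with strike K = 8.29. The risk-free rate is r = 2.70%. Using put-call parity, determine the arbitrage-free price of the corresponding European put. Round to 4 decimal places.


Put-call parity: C - P = S_0 * exp(-qT) - K * exp(-rT).
S_0 * exp(-qT) = 9.5000 * 1.00000000 = 9.50000000
K * exp(-rT) = 8.2900 * 0.94743211 = 7.85421216
P = C - S*exp(-qT) + K*exp(-rT)
P = 2.4653 - 9.50000000 + 7.85421216 = 0.8195

Answer: Put price = 0.8195


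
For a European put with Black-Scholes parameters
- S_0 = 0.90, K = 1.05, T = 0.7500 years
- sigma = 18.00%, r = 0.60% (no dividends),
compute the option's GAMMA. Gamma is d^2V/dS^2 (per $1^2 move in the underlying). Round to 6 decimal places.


d1 = -0.8820672724; d2 = -1.0379518450
phi(d1) = 0.2703710864; exp(-qT) = 1.0000000000; exp(-rT) = 0.9955101098
Gamma = exp(-qT) * phi(d1) / (S * sigma * sqrt(T)) = 1.0000000000 * 0.2703710864 / (0.9000 * 0.1800 * 0.8660254038) = 1.927146

Answer: Gamma = 1.927146


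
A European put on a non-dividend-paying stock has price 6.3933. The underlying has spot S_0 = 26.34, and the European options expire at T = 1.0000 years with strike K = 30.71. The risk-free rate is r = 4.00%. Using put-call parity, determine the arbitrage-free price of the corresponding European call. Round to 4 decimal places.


Put-call parity: C - P = S_0 * exp(-qT) - K * exp(-rT).
S_0 * exp(-qT) = 26.3400 * 1.00000000 = 26.34000000
K * exp(-rT) = 30.7100 * 0.96078944 = 29.50584368
C = P + S*exp(-qT) - K*exp(-rT)
C = 6.3933 + 26.34000000 - 29.50584368 = 3.2275

Answer: Call price = 3.2275


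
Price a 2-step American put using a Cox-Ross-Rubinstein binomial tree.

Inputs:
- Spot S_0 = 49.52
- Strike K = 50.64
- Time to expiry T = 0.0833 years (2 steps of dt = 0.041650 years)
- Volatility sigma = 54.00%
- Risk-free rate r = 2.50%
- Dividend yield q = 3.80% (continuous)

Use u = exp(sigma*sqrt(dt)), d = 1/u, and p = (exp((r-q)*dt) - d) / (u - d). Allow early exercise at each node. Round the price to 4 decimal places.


Answer: Price = V(0,0) = 3.6163

Derivation:
dt = T/N = 0.041650
u = exp(sigma*sqrt(dt)) = 1.116507; d = 1/u = 0.895651
p = (exp((r-q)*dt) - d) / (u - d) = 0.470026
Discount per step: exp(-r*dt) = 0.998959
Stock lattice S(k, i) with i counting down-moves:
  k=0: S(0,0) = 49.5200
  k=1: S(1,0) = 55.2894; S(1,1) = 44.3526
  k=2: S(2,0) = 61.7310; S(2,1) = 49.5200; S(2,2) = 39.7244
Terminal payoffs V(N, i) = max(K - S_T, 0):
  V(2,0) = 0.000000; V(2,1) = 1.120000; V(2,2) = 10.915559
Backward induction: V(k, i) = exp(-r*dt) * [p * V(k+1, i) + (1-p) * V(k+1, i+1)]; then take max(V_cont, immediate exercise) for American.
  V(1,0) = exp(-r*dt) * [p*0.000000 + (1-p)*1.120000] = 0.592954; exercise = 0.000000; V(1,0) = max -> 0.592954
  V(1,1) = exp(-r*dt) * [p*1.120000 + (1-p)*10.915559] = 6.304826; exercise = 6.287386; V(1,1) = max -> 6.304826
  V(0,0) = exp(-r*dt) * [p*0.592954 + (1-p)*6.304826] = 3.616332; exercise = 1.120000; V(0,0) = max -> 3.616332


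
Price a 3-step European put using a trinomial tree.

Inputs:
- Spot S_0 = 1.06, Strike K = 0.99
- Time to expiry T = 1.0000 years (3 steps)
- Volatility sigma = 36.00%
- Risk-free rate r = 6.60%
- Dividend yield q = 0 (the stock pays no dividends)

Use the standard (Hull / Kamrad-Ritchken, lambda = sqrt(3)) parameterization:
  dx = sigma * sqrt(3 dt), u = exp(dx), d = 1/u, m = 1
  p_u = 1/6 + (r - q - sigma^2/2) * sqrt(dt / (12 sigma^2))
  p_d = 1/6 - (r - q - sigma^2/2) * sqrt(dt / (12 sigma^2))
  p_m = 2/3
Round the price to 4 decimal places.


Answer: Price = V(0,0) = 0.0824

Derivation:
dt = T/N = 0.333333; dx = sigma*sqrt(3*dt) = 0.360000
u = exp(dx) = 1.433329; d = 1/u = 0.697676
p_u = 0.167222, p_m = 0.666667, p_d = 0.166111
Discount per step: exp(-r*dt) = 0.978240
Stock lattice S(k, j) with j the centered position index:
  k=0: S(0,+0) = 1.0600
  k=1: S(1,-1) = 0.7395; S(1,+0) = 1.0600; S(1,+1) = 1.5193
  k=2: S(2,-2) = 0.5160; S(2,-1) = 0.7395; S(2,+0) = 1.0600; S(2,+1) = 1.5193; S(2,+2) = 2.1777
  k=3: S(3,-3) = 0.3600; S(3,-2) = 0.5160; S(3,-1) = 0.7395; S(3,+0) = 1.0600; S(3,+1) = 1.5193; S(3,+2) = 2.1777; S(3,+3) = 3.1214
Terminal payoffs V(N, j) = max(K - S_T, 0):
  V(3,-3) = 0.630029; V(3,-2) = 0.474043; V(3,-1) = 0.250463; V(3,+0) = 0.000000; V(3,+1) = 0.000000; V(3,+2) = 0.000000; V(3,+3) = 0.000000
Backward induction: V(k, j) = exp(-r*dt) * [p_u * V(k+1, j+1) + p_m * V(k+1, j) + p_d * V(k+1, j-1)]
  V(2,-2) = exp(-r*dt) * [p_u*0.250463 + p_m*0.474043 + p_d*0.630029] = 0.452501
  V(2,-1) = exp(-r*dt) * [p_u*0.000000 + p_m*0.250463 + p_d*0.474043] = 0.240372
  V(2,+0) = exp(-r*dt) * [p_u*0.000000 + p_m*0.000000 + p_d*0.250463] = 0.040699
  V(2,+1) = exp(-r*dt) * [p_u*0.000000 + p_m*0.000000 + p_d*0.000000] = 0.000000
  V(2,+2) = exp(-r*dt) * [p_u*0.000000 + p_m*0.000000 + p_d*0.000000] = 0.000000
  V(1,-1) = exp(-r*dt) * [p_u*0.040699 + p_m*0.240372 + p_d*0.452501] = 0.236949
  V(1,+0) = exp(-r*dt) * [p_u*0.000000 + p_m*0.040699 + p_d*0.240372] = 0.065602
  V(1,+1) = exp(-r*dt) * [p_u*0.000000 + p_m*0.000000 + p_d*0.040699] = 0.006614
  V(0,+0) = exp(-r*dt) * [p_u*0.006614 + p_m*0.065602 + p_d*0.236949] = 0.082368


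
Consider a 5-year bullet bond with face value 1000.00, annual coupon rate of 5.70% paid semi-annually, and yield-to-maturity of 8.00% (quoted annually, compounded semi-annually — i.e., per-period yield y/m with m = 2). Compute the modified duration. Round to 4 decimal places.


Answer: Modified duration = 4.2166

Derivation:
Coupon per period c = face * coupon_rate / m = 28.500000
Periods per year m = 2; per-period yield y/m = 0.040000
Number of cashflows N = 10
Cashflows (t years, CF_t, discount factor 1/(1+y/m)^(m*t), PV):
  t = 0.5000: CF_t = 28.500000, DF = 0.961538, PV = 27.403846
  t = 1.0000: CF_t = 28.500000, DF = 0.924556, PV = 26.349852
  t = 1.5000: CF_t = 28.500000, DF = 0.888996, PV = 25.336396
  t = 2.0000: CF_t = 28.500000, DF = 0.854804, PV = 24.361919
  t = 2.5000: CF_t = 28.500000, DF = 0.821927, PV = 23.424923
  t = 3.0000: CF_t = 28.500000, DF = 0.790315, PV = 22.523964
  t = 3.5000: CF_t = 28.500000, DF = 0.759918, PV = 21.657658
  t = 4.0000: CF_t = 28.500000, DF = 0.730690, PV = 20.824671
  t = 4.5000: CF_t = 28.500000, DF = 0.702587, PV = 20.023722
  t = 5.0000: CF_t = 1028.500000, DF = 0.675564, PV = 694.817748
Price P = sum_t PV_t = 906.724699
First compute Macaulay numerator sum_t t * PV_t:
  t * PV_t at t = 0.5000: 13.701923
  t * PV_t at t = 1.0000: 26.349852
  t * PV_t at t = 1.5000: 38.004594
  t * PV_t at t = 2.0000: 48.723839
  t * PV_t at t = 2.5000: 58.562306
  t * PV_t at t = 3.0000: 67.571892
  t * PV_t at t = 3.5000: 75.801802
  t * PV_t at t = 4.0000: 83.298683
  t * PV_t at t = 4.5000: 90.106749
  t * PV_t at t = 5.0000: 3474.088738
Macaulay duration D = 3976.210379 / 906.724699 = 4.385245
Modified duration = D / (1 + y/m) = 4.385245 / (1 + 0.040000) = 4.216582


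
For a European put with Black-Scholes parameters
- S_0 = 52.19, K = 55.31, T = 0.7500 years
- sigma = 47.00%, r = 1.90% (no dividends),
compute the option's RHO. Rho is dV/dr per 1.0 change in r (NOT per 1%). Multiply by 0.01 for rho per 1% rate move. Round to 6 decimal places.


Answer: Rho = -25.443540

Derivation:
d1 = 0.0958762147; d2 = -0.3111557251
phi(d1) = 0.3971128994; exp(-qT) = 1.0000000000; exp(-rT) = 0.9858510507
N(-d2) = 0.6221588801
Rho = -K*T*exp(-rT)*N(-d2) = -55.3100 * 0.7500 * 0.9858510507 * 0.6221588801 = -25.443540


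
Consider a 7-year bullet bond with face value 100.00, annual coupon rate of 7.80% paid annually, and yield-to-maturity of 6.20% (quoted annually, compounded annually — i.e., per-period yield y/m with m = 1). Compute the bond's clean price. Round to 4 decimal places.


Coupon per period c = face * coupon_rate / m = 7.800000
Periods per year m = 1; per-period yield y/m = 0.062000
Number of cashflows N = 7
Cashflows (t years, CF_t, discount factor 1/(1+y/m)^(m*t), PV):
  t = 1.0000: CF_t = 7.800000, DF = 0.941620, PV = 7.344633
  t = 2.0000: CF_t = 7.800000, DF = 0.886647, PV = 6.915850
  t = 3.0000: CF_t = 7.800000, DF = 0.834885, PV = 6.512100
  t = 4.0000: CF_t = 7.800000, DF = 0.786144, PV = 6.131921
  t = 5.0000: CF_t = 7.800000, DF = 0.740248, PV = 5.773937
  t = 6.0000: CF_t = 7.800000, DF = 0.697032, PV = 5.436852
  t = 7.0000: CF_t = 107.800000, DF = 0.656339, PV = 70.753372
Price P = sum_t PV_t = 108.868664

Answer: Price = 108.8687


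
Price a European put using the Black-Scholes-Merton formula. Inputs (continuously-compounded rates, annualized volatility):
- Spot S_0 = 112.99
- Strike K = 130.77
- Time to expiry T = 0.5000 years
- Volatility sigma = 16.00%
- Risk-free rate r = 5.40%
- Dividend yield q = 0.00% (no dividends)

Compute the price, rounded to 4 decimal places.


d1 = (ln(S/K) + (r - q + 0.5*sigma^2) * T) / (sigma * sqrt(T)) = -0.99649673
d2 = d1 - sigma * sqrt(T) = -1.10963382
exp(-rT) = 0.97336124; exp(-qT) = 1.00000000
P = K * exp(-rT) * N(-d2) - S_0 * exp(-qT) * N(-d1)
N(-d1) = 0.84049557; N(-d2) = 0.86642157
P = 130.7700 * 0.97336124 * 0.86642157 - 112.9900 * 1.00000000 * 0.84049557 = 15.3161

Answer: Price = 15.3161


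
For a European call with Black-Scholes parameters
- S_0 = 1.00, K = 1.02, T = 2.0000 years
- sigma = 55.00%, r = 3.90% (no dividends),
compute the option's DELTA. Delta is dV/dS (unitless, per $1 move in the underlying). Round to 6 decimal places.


Answer: Delta = 0.678579

Derivation:
d1 = 0.4637301058; d2 = -0.3140873535
phi(d1) = 0.3582725252; exp(-qT) = 1.0000000000; exp(-rT) = 0.9249644265
N(d1) = 0.6785794376
Delta = exp(-qT) * N(d1) = 1.0000000000 * 0.6785794376 = 0.678579


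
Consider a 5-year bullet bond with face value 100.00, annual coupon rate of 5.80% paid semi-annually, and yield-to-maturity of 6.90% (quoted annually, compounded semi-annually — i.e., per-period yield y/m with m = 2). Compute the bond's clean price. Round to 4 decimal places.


Answer: Price = 95.4143

Derivation:
Coupon per period c = face * coupon_rate / m = 2.900000
Periods per year m = 2; per-period yield y/m = 0.034500
Number of cashflows N = 10
Cashflows (t years, CF_t, discount factor 1/(1+y/m)^(m*t), PV):
  t = 0.5000: CF_t = 2.900000, DF = 0.966651, PV = 2.803287
  t = 1.0000: CF_t = 2.900000, DF = 0.934413, PV = 2.709799
  t = 1.5000: CF_t = 2.900000, DF = 0.903251, PV = 2.619428
  t = 2.0000: CF_t = 2.900000, DF = 0.873128, PV = 2.532072
  t = 2.5000: CF_t = 2.900000, DF = 0.844010, PV = 2.447629
  t = 3.0000: CF_t = 2.900000, DF = 0.815863, PV = 2.366002
  t = 3.5000: CF_t = 2.900000, DF = 0.788654, PV = 2.287097
  t = 4.0000: CF_t = 2.900000, DF = 0.762353, PV = 2.210823
  t = 4.5000: CF_t = 2.900000, DF = 0.736929, PV = 2.137094
  t = 5.0000: CF_t = 102.900000, DF = 0.712353, PV = 73.301089
Price P = sum_t PV_t = 95.414318


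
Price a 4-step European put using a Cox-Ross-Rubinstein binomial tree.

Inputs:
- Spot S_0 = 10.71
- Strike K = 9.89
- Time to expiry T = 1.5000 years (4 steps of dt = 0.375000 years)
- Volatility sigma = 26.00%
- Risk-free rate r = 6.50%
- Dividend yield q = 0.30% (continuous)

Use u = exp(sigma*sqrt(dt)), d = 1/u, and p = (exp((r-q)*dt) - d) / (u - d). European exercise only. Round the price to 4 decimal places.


dt = T/N = 0.375000
u = exp(sigma*sqrt(dt)) = 1.172592; d = 1/u = 0.852811
p = (exp((r-q)*dt) - d) / (u - d) = 0.533838
Discount per step: exp(-r*dt) = 0.975920
Stock lattice S(k, i) with i counting down-moves:
  k=0: S(0,0) = 10.7100
  k=1: S(1,0) = 12.5585; S(1,1) = 9.1336
  k=2: S(2,0) = 14.7260; S(2,1) = 10.7100; S(2,2) = 7.7892
  k=3: S(3,0) = 17.2675; S(3,1) = 12.5585; S(3,2) = 9.1336; S(3,3) = 6.6428
  k=4: S(4,0) = 20.2478; S(4,1) = 14.7260; S(4,2) = 10.7100; S(4,3) = 7.7892; S(4,4) = 5.6650
Terminal payoffs V(N, i) = max(K - S_T, 0):
  V(4,0) = 0.000000; V(4,1) = 0.000000; V(4,2) = 0.000000; V(4,3) = 2.100753; V(4,4) = 4.224979
Backward induction: V(k, i) = exp(-r*dt) * [p * V(k+1, i) + (1-p) * V(k+1, i+1)].
  V(3,0) = exp(-r*dt) * [p*0.000000 + (1-p)*0.000000] = 0.000000
  V(3,1) = exp(-r*dt) * [p*0.000000 + (1-p)*0.000000] = 0.000000
  V(3,2) = exp(-r*dt) * [p*0.000000 + (1-p)*2.100753] = 0.955710
  V(3,3) = exp(-r*dt) * [p*2.100753 + (1-p)*4.224979] = 3.016555
  V(2,0) = exp(-r*dt) * [p*0.000000 + (1-p)*0.000000] = 0.000000
  V(2,1) = exp(-r*dt) * [p*0.000000 + (1-p)*0.955710] = 0.434788
  V(2,2) = exp(-r*dt) * [p*0.955710 + (1-p)*3.016555] = 1.870252
  V(1,0) = exp(-r*dt) * [p*0.000000 + (1-p)*0.434788] = 0.197801
  V(1,1) = exp(-r*dt) * [p*0.434788 + (1-p)*1.870252] = 1.077364
  V(0,0) = exp(-r*dt) * [p*0.197801 + (1-p)*1.077364] = 0.593184

Answer: Price = V(0,0) = 0.5932


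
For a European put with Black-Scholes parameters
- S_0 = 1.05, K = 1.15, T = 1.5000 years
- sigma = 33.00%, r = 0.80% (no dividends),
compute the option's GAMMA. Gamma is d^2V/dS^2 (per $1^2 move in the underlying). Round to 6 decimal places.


Answer: Gamma = 0.940051

Derivation:
d1 = 0.0066883980; d2 = -0.3974774095
phi(d1) = 0.3989333572; exp(-qT) = 1.0000000000; exp(-rT) = 0.9880717129
Gamma = exp(-qT) * phi(d1) / (S * sigma * sqrt(T)) = 1.0000000000 * 0.3989333572 / (1.0500 * 0.3300 * 1.2247448714) = 0.940051


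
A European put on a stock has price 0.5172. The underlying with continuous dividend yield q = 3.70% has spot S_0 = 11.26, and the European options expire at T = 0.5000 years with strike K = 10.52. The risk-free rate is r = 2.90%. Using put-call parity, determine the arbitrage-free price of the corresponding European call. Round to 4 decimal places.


Put-call parity: C - P = S_0 * exp(-qT) - K * exp(-rT).
S_0 * exp(-qT) = 11.2600 * 0.98167007 = 11.05360504
K * exp(-rT) = 10.5200 * 0.98560462 = 10.36856059
C = P + S*exp(-qT) - K*exp(-rT)
C = 0.5172 + 11.05360504 - 10.36856059 = 1.2022

Answer: Call price = 1.2022


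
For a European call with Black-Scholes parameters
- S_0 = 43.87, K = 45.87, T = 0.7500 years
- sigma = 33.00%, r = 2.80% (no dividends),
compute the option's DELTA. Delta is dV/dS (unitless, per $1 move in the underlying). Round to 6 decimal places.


d1 = 0.0603835130; d2 = -0.2254048702
phi(d1) = 0.3982156376; exp(-qT) = 1.0000000000; exp(-rT) = 0.9792189646
N(d1) = 0.5240749053
Delta = exp(-qT) * N(d1) = 1.0000000000 * 0.5240749053 = 0.524075

Answer: Delta = 0.524075


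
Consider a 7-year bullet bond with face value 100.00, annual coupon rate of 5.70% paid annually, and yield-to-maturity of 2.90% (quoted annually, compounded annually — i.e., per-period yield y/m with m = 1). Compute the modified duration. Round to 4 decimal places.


Answer: Modified duration = 5.8846

Derivation:
Coupon per period c = face * coupon_rate / m = 5.700000
Periods per year m = 1; per-period yield y/m = 0.029000
Number of cashflows N = 7
Cashflows (t years, CF_t, discount factor 1/(1+y/m)^(m*t), PV):
  t = 1.0000: CF_t = 5.700000, DF = 0.971817, PV = 5.539359
  t = 2.0000: CF_t = 5.700000, DF = 0.944429, PV = 5.383245
  t = 3.0000: CF_t = 5.700000, DF = 0.917812, PV = 5.231530
  t = 4.0000: CF_t = 5.700000, DF = 0.891946, PV = 5.084091
  t = 5.0000: CF_t = 5.700000, DF = 0.866808, PV = 4.940808
  t = 6.0000: CF_t = 5.700000, DF = 0.842379, PV = 4.801563
  t = 7.0000: CF_t = 105.700000, DF = 0.818639, PV = 86.530132
Price P = sum_t PV_t = 117.510727
First compute Macaulay numerator sum_t t * PV_t:
  t * PV_t at t = 1.0000: 5.539359
  t * PV_t at t = 2.0000: 10.766489
  t * PV_t at t = 3.0000: 15.694590
  t * PV_t at t = 4.0000: 20.336366
  t * PV_t at t = 5.0000: 24.704040
  t * PV_t at t = 6.0000: 28.809376
  t * PV_t at t = 7.0000: 605.710921
Macaulay duration D = 711.561141 / 117.510727 = 6.055287
Modified duration = D / (1 + y/m) = 6.055287 / (1 + 0.029000) = 5.884632


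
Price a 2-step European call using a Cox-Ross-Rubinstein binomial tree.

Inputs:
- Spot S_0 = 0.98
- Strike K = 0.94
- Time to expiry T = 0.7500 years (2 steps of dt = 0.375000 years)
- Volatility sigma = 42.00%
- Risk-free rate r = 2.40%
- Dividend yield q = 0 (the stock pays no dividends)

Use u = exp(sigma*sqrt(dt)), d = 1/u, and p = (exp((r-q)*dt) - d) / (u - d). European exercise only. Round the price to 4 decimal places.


dt = T/N = 0.375000
u = exp(sigma*sqrt(dt)) = 1.293299; d = 1/u = 0.773216
p = (exp((r-q)*dt) - d) / (u - d) = 0.453436
Discount per step: exp(-r*dt) = 0.991040
Stock lattice S(k, i) with i counting down-moves:
  k=0: S(0,0) = 0.9800
  k=1: S(1,0) = 1.2674; S(1,1) = 0.7578
  k=2: S(2,0) = 1.6392; S(2,1) = 0.9800; S(2,2) = 0.5859
Terminal payoffs V(N, i) = max(S_T - K, 0):
  V(2,0) = 0.699170; V(2,1) = 0.040000; V(2,2) = 0.000000
Backward induction: V(k, i) = exp(-r*dt) * [p * V(k+1, i) + (1-p) * V(k+1, i+1)].
  V(1,0) = exp(-r*dt) * [p*0.699170 + (1-p)*0.040000] = 0.335855
  V(1,1) = exp(-r*dt) * [p*0.040000 + (1-p)*0.000000] = 0.017975
  V(0,0) = exp(-r*dt) * [p*0.335855 + (1-p)*0.017975] = 0.160661

Answer: Price = V(0,0) = 0.1607


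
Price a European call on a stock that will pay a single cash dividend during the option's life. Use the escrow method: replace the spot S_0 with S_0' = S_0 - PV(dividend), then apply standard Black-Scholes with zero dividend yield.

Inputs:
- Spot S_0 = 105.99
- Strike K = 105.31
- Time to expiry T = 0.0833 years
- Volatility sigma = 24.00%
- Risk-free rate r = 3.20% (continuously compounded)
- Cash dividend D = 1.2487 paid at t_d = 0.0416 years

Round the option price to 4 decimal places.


Answer: Price = 2.7568

Derivation:
PV(D) = D * exp(-r * t_d) = 1.2487 * 0.99866969 = 1.24703884
S_0' = S_0 - PV(D) = 105.9900 - 1.24703884 = 104.74296116
d1 = (ln(S_0'/K) + (r + sigma^2/2)*T) / (sigma*sqrt(T)) = -0.00482735
d2 = d1 - sigma*sqrt(T) = -0.07409552
exp(-rT) = 0.99733795
N(d1) = 0.49807418; N(d2) = 0.47046719
C = S_0' * N(d1) - K * exp(-rT) * N(d2) = 104.74296116 * 0.49807418 - 105.3100 * 0.99733795 * 0.47046719 = 2.7568


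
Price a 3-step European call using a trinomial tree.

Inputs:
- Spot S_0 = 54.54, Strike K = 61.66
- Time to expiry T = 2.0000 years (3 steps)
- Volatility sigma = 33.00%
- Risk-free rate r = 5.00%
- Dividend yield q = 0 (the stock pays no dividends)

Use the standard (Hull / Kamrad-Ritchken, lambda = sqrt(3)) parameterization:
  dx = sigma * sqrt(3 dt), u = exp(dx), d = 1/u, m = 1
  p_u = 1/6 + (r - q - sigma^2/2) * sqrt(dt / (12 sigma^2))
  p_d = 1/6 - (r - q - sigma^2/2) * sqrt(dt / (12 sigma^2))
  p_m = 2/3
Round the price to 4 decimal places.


dt = T/N = 0.666667; dx = sigma*sqrt(3*dt) = 0.466690
u = exp(dx) = 1.594708; d = 1/u = 0.627074
p_u = 0.163488, p_m = 0.666667, p_d = 0.169845
Discount per step: exp(-r*dt) = 0.967216
Stock lattice S(k, j) with j the centered position index:
  k=0: S(0,+0) = 54.5400
  k=1: S(1,-1) = 34.2006; S(1,+0) = 54.5400; S(1,+1) = 86.9754
  k=2: S(2,-2) = 21.4463; S(2,-1) = 34.2006; S(2,+0) = 54.5400; S(2,+1) = 86.9754; S(2,+2) = 138.7003
  k=3: S(3,-3) = 13.4484; S(3,-2) = 21.4463; S(3,-1) = 34.2006; S(3,+0) = 54.5400; S(3,+1) = 86.9754; S(3,+2) = 138.7003; S(3,+3) = 221.1864
Terminal payoffs V(N, j) = max(S_T - K, 0):
  V(3,-3) = 0.000000; V(3,-2) = 0.000000; V(3,-1) = 0.000000; V(3,+0) = 0.000000; V(3,+1) = 25.315359; V(3,+2) = 77.040278; V(3,+3) = 159.526404
Backward induction: V(k, j) = exp(-r*dt) * [p_u * V(k+1, j+1) + p_m * V(k+1, j) + p_d * V(k+1, j-1)]
  V(2,-2) = exp(-r*dt) * [p_u*0.000000 + p_m*0.000000 + p_d*0.000000] = 0.000000
  V(2,-1) = exp(-r*dt) * [p_u*0.000000 + p_m*0.000000 + p_d*0.000000] = 0.000000
  V(2,+0) = exp(-r*dt) * [p_u*25.315359 + p_m*0.000000 + p_d*0.000000] = 4.003079
  V(2,+1) = exp(-r*dt) * [p_u*77.040278 + p_m*25.315359 + p_d*0.000000] = 28.505877
  V(2,+2) = exp(-r*dt) * [p_u*159.526404 + p_m*77.040278 + p_d*25.315359] = 79.060793
  V(1,-1) = exp(-r*dt) * [p_u*4.003079 + p_m*0.000000 + p_d*0.000000] = 0.633001
  V(1,+0) = exp(-r*dt) * [p_u*28.505877 + p_m*4.003079 + p_d*0.000000] = 7.088819
  V(1,+1) = exp(-r*dt) * [p_u*79.060793 + p_m*28.505877 + p_d*4.003079] = 31.540272
  V(0,+0) = exp(-r*dt) * [p_u*31.540272 + p_m*7.088819 + p_d*0.633001] = 9.662349

Answer: Price = V(0,0) = 9.6623


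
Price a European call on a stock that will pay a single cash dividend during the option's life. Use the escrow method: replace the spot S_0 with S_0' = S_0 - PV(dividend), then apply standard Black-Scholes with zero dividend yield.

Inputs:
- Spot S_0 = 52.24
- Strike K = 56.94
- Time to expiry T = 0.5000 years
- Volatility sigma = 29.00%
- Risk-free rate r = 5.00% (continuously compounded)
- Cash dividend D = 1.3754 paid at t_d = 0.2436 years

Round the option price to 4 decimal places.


Answer: Price = 2.4068

Derivation:
PV(D) = D * exp(-r * t_d) = 1.3754 * 0.98789388 = 1.35874924
S_0' = S_0 - PV(D) = 52.2400 - 1.35874924 = 50.88125076
d1 = (ln(S_0'/K) + (r + sigma^2/2)*T) / (sigma*sqrt(T)) = -0.32418935
d2 = d1 - sigma*sqrt(T) = -0.52925031
exp(-rT) = 0.97530991
N(d1) = 0.37289734; N(d2) = 0.29831591
C = S_0' * N(d1) - K * exp(-rT) * N(d2) = 50.88125076 * 0.37289734 - 56.9400 * 0.97530991 * 0.29831591 = 2.4068
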